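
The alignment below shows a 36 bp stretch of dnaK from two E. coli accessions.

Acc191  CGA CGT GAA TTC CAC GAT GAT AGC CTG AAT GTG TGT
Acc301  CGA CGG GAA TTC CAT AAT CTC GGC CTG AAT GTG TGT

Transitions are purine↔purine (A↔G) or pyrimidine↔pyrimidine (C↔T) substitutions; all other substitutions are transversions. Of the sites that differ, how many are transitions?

Differing sites — 6:T/G (Tv); 15:C/T (Ti); 16:G/A (Ti); 19:G/C (Tv); 20:A/T (Tv); 21:T/C (Ti); 22:A/G (Ti).
Of the 7 differences, 4 transitions and 3 transversions, so the answer is 4.

4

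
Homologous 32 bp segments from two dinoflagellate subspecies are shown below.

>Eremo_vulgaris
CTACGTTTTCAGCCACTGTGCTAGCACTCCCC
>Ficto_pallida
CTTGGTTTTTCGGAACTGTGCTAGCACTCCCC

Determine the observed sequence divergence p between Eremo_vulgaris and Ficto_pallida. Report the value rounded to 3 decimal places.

0.188

Differing sites — 3:A/T; 4:C/G; 10:C/T; 11:A/C; 13:C/G; 14:C/A.
There are 6 differences over 32 sites, so p = 6/32 = 0.188.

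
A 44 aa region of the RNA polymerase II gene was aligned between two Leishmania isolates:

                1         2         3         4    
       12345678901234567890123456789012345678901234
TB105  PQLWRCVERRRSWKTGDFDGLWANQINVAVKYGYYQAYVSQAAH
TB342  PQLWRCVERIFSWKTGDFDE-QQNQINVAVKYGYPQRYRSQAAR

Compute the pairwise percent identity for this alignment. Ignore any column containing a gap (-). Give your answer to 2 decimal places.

Excluding the 1 gap column leaves 43 comparable sites.
The sequences differ at positions 10 (R/I), 11 (R/F), 20 (G/E), 22 (W/Q), 23 (A/Q), 35 (Y/P), 37 (A/R), 39 (V/R), 44 (H/R).
34 of the 43 comparable sites match, so the percent identity is 34/43 × 100 = 79.07%.

79.07%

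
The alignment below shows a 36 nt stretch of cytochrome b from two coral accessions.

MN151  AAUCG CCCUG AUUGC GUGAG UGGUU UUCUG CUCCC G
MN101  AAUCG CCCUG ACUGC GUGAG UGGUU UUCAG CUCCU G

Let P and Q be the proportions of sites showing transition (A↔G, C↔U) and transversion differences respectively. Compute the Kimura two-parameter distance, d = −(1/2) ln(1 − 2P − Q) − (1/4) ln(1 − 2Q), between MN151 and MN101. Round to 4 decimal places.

0.0891

Differing sites — 12:U/C (Ti); 29:U/A (Tv); 35:C/U (Ti).
Of the 3 differences, 2 transitions and 1 transversion over 36 sites: P = 2/36 = 0.055556, Q = 1/36 = 0.027778.
d = −0.5·ln(0.861110) − 0.25·ln(0.944444) = −0.5·(-0.149533) − 0.25·(-0.057159) = 0.0891.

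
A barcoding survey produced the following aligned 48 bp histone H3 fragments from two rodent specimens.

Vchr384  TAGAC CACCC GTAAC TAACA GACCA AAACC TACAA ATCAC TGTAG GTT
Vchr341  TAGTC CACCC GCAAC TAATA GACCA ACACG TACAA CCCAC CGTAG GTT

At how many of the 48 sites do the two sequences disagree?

8

Mismatches occur at site 4 (A/T), site 12 (T/C), site 19 (C/T), site 27 (A/C), site 30 (C/G), site 36 (A/C), site 37 (T/C), site 41 (T/C).
That gives 8 mismatches out of 48 aligned sites, so the Hamming distance is 8.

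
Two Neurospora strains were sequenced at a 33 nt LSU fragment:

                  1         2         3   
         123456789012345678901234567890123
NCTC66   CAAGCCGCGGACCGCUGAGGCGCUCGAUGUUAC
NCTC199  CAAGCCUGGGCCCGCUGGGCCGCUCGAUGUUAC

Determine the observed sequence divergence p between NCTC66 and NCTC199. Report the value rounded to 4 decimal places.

0.1515

Differing sites — 7:G/U; 8:C/G; 11:A/C; 18:A/G; 20:G/C.
There are 5 differences over 33 sites, so p = 5/33 = 0.1515.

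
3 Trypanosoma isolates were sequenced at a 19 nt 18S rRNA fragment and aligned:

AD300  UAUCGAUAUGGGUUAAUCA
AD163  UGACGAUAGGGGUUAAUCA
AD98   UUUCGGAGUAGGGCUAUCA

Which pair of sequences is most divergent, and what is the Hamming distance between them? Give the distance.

Pairwise Hamming distances:
  AD300 vs AD163: 3
  AD300 vs AD98: 8
  AD163 vs AD98: 10
The largest is 10, between AD163 and AD98.

10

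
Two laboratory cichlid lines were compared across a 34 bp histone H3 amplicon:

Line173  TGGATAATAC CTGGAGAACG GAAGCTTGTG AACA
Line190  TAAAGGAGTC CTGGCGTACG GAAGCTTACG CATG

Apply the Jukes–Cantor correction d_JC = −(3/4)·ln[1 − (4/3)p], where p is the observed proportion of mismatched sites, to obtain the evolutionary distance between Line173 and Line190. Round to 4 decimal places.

Differing sites — 2:G/A; 3:G/A; 5:T/G; 6:A/G; 8:T/G; 9:A/T; 15:A/C; 17:A/T; 28:G/A; 29:T/C; 31:A/C; 33:C/T; 34:A/G.
p = 13/34 = 0.382353.
d = −0.75 · ln(1 − (4/3)·0.382353) = −0.75 · ln(0.490196) = −0.75 · (-0.712950) = 0.5347.

0.5347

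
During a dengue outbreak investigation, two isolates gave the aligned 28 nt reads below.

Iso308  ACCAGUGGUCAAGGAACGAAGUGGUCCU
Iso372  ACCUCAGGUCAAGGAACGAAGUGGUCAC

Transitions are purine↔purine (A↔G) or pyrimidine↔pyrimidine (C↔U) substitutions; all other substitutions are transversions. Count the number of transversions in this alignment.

Differing sites — 4:A/U (Tv); 5:G/C (Tv); 6:U/A (Tv); 27:C/A (Tv); 28:U/C (Ti).
Of the 5 differences, 1 transition and 4 transversions, so the answer is 4.

4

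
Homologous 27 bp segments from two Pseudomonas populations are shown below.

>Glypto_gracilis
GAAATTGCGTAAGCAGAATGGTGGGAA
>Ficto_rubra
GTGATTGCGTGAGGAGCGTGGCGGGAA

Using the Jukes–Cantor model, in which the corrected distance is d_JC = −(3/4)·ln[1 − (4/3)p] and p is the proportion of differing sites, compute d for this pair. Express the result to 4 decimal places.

0.3181

Mismatches occur at site 2 (A↔T), site 3 (A↔G), site 11 (A↔G), site 14 (C↔G), site 17 (A↔C), site 18 (A↔G), site 22 (T↔C).
p = 7/27 = 0.259259.
d = −0.75 · ln(1 − (4/3)·0.259259) = −0.75 · ln(0.654321) = −0.75 · (-0.424157) = 0.3181.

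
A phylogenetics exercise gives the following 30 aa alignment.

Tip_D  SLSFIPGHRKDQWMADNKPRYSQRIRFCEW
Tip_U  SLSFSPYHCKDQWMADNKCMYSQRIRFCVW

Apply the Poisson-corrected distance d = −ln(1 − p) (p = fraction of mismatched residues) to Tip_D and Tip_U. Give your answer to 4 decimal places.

The sequences differ at positions 5 (I/S), 7 (G/Y), 9 (R/C), 19 (P/C), 20 (R/M), 29 (E/V).
p = 6/30 = 0.200000.
d = −ln(1 − 0.200000) = −ln(0.800000) = 0.2231.

0.2231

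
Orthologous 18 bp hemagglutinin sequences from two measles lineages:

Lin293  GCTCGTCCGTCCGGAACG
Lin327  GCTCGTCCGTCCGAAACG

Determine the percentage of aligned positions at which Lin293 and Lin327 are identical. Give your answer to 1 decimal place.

Differing sites — 14:G/A.
17 of the 18 sites match, so the percent identity is 17/18 × 100 = 94.4%.

94.4%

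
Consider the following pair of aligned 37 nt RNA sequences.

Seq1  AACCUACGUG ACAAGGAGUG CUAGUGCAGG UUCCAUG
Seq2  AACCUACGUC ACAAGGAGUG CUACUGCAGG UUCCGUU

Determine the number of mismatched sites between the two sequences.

4

The sequences differ at positions 10 (G/C), 24 (G/C), 35 (A/G), 37 (G/U).
That gives 4 mismatches out of 37 aligned sites, so the Hamming distance is 4.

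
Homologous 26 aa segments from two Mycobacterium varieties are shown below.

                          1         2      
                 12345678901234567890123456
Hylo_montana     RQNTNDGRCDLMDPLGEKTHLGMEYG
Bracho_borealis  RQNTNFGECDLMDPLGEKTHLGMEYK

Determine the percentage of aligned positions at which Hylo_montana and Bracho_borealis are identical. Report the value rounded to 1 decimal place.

88.5%

Differing sites — 6:D/F; 8:R/E; 26:G/K.
23 of the 26 sites match, so the percent identity is 23/26 × 100 = 88.5%.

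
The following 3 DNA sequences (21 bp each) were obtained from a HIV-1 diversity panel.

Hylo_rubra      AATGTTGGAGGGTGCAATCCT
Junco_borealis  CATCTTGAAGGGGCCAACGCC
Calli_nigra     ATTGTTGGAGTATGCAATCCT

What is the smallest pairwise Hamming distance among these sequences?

3

Pairwise Hamming distances:
  Hylo_rubra vs Junco_borealis: 8
  Hylo_rubra vs Calli_nigra: 3
  Junco_borealis vs Calli_nigra: 11
The smallest is 3, between Hylo_rubra and Calli_nigra.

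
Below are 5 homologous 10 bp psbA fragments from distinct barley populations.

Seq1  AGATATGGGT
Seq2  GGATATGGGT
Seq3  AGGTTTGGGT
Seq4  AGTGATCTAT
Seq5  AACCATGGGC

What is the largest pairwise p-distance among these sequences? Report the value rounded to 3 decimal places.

Pairwise Hamming distances:
  Seq1 vs Seq2: 1
  Seq1 vs Seq3: 2
  Seq1 vs Seq4: 5
  Seq1 vs Seq5: 4
  Seq2 vs Seq3: 3
  Seq2 vs Seq4: 6
  Seq2 vs Seq5: 5
  Seq3 vs Seq4: 6
  Seq3 vs Seq5: 5
  Seq4 vs Seq5: 7
The largest is 7 mismatches, between Seq4 and Seq5; p = 7/10 = 0.700.

0.700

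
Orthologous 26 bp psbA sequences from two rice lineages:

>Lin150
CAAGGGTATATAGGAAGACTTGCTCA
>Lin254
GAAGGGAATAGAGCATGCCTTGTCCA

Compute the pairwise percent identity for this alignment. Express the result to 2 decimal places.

Mismatches occur at site 1 (C/G), site 7 (T/A), site 11 (T/G), site 14 (G/C), site 16 (A/T), site 18 (A/C), site 23 (C/T), site 24 (T/C).
18 of the 26 sites match, so the percent identity is 18/26 × 100 = 69.23%.

69.23%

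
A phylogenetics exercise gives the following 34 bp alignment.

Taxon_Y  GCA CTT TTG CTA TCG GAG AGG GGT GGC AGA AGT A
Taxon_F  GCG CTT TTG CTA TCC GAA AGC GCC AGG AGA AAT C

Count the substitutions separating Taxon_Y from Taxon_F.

Differing sites — 3:A/G; 15:G/C; 18:G/A; 21:G/C; 23:G/C; 24:T/C; 25:G/A; 27:C/G; 32:G/A; 34:A/C.
That gives 10 mismatches out of 34 aligned sites, so the Hamming distance is 10.

10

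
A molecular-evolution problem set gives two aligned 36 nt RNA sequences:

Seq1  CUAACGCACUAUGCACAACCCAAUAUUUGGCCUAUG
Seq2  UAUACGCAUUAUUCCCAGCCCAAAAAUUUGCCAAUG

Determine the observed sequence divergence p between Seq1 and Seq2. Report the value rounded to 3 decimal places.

Mismatches occur at site 1 (C/U), site 2 (U/A), site 3 (A/U), site 9 (C/U), site 13 (G/U), site 15 (A/C), site 18 (A/G), site 24 (U/A), site 26 (U/A), site 29 (G/U), site 33 (U/A).
There are 11 differences over 36 sites, so p = 11/36 = 0.306.

0.306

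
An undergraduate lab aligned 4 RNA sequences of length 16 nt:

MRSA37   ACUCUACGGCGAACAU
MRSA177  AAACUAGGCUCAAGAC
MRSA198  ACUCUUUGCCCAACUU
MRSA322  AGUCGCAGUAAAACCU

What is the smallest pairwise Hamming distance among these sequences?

Pairwise Hamming distances:
  MRSA37 vs MRSA177: 8
  MRSA37 vs MRSA198: 5
  MRSA37 vs MRSA322: 8
  MRSA177 vs MRSA198: 8
  MRSA177 vs MRSA322: 11
  MRSA198 vs MRSA322: 8
The smallest is 5, between MRSA37 and MRSA198.

5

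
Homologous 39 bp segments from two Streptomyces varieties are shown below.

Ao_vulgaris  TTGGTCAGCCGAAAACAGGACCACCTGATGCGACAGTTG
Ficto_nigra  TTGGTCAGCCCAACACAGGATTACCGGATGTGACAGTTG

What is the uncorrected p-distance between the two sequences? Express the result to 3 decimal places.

0.154

Mismatches occur at site 11 (G→C), site 14 (A→C), site 21 (C→T), site 22 (C→T), site 26 (T→G), site 31 (C→T).
There are 6 differences over 39 sites, so p = 6/39 = 0.154.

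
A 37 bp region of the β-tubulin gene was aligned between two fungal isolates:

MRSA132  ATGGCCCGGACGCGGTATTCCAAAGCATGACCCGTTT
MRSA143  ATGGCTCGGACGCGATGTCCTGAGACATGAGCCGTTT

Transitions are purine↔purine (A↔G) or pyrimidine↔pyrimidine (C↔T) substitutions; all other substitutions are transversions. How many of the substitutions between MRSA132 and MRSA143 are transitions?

8

The sequences differ at positions 6 (C/T, transition), 15 (G/A, transition), 17 (A/G, transition), 19 (T/C, transition), 21 (C/T, transition), 22 (A/G, transition), 24 (A/G, transition), 25 (G/A, transition), 31 (C/G, transversion).
Of the 9 differences, 8 transitions and 1 transversion, so the answer is 8.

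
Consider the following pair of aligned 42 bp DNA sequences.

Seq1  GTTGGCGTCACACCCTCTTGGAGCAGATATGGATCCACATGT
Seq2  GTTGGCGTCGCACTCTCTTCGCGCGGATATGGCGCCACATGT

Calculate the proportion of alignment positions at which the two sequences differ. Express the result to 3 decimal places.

Differing sites — 10:A/G; 14:C/T; 20:G/C; 22:A/C; 25:A/G; 33:A/C; 34:T/G.
There are 7 differences over 42 sites, so p = 7/42 = 0.167.

0.167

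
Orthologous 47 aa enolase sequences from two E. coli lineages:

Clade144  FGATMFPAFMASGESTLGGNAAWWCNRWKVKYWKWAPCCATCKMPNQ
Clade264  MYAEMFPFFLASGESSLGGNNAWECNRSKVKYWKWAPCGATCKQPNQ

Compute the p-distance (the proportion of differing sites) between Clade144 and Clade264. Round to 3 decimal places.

0.234

Mismatches occur at site 1 (F↔M), site 2 (G↔Y), site 4 (T↔E), site 8 (A↔F), site 10 (M↔L), site 16 (T↔S), site 21 (A↔N), site 24 (W↔E), site 28 (W↔S), site 39 (C↔G), site 44 (M↔Q).
There are 11 differences over 47 sites, so p = 11/47 = 0.234.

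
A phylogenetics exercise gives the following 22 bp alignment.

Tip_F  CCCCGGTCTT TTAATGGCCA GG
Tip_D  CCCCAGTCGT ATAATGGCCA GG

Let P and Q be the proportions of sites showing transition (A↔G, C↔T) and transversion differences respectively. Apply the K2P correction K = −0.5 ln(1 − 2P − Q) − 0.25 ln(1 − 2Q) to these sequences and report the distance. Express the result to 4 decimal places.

0.1505

Differing sites — 5:G/A (Ti); 9:T/G (Tv); 11:T/A (Tv).
Of the 3 differences, 1 transition and 2 transversions over 22 sites: P = 1/22 = 0.045455, Q = 2/22 = 0.090909.
d = −0.5·ln(0.818181) − 0.25·ln(0.818182) = −0.5·(-0.200672) − 0.25·(-0.200670) = 0.1505.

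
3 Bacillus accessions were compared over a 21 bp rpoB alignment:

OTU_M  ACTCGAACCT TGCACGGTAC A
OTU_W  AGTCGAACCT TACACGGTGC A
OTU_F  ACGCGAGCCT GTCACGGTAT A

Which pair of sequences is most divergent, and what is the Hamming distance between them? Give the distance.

Pairwise Hamming distances:
  OTU_M vs OTU_W: 3
  OTU_M vs OTU_F: 5
  OTU_W vs OTU_F: 7
The largest is 7, between OTU_W and OTU_F.

7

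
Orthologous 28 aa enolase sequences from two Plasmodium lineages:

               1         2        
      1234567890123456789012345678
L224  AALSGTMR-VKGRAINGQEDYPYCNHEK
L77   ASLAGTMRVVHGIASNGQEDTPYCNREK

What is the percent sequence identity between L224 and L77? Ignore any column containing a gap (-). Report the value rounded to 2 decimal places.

74.07%

Excluding the 1 gap column leaves 27 comparable sites.
The sequences differ at positions 2 (A/S), 4 (S/A), 11 (K/H), 13 (R/I), 15 (I/S), 21 (Y/T), 26 (H/R).
20 of the 27 comparable sites match, so the percent identity is 20/27 × 100 = 74.07%.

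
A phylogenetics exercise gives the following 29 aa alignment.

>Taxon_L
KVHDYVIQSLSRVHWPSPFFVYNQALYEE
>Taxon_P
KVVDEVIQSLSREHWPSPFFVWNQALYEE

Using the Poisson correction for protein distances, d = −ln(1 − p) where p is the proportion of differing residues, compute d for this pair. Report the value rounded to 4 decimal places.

0.1484

Differing sites — 3:H/V; 5:Y/E; 13:V/E; 22:Y/W.
p = 4/29 = 0.137931.
d = −ln(1 − 0.137931) = −ln(0.862069) = 0.1484.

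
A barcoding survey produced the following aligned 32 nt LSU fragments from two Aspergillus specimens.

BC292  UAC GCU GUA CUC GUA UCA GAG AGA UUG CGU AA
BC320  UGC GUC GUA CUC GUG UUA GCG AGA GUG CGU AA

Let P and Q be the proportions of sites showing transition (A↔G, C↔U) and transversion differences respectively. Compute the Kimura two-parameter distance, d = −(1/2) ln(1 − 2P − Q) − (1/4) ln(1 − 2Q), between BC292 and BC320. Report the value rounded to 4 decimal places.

Differing sites — 2:A/G (Ti); 5:C/U (Ti); 6:U/C (Ti); 15:A/G (Ti); 17:C/U (Ti); 20:A/C (Tv); 25:U/G (Tv).
Of the 7 differences, 5 transitions and 2 transversions over 32 sites: P = 5/32 = 0.156250, Q = 2/32 = 0.062500.
d = −0.5·ln(0.625000) − 0.25·ln(0.875000) = −0.5·(-0.470004) − 0.25·(-0.133531) = 0.2684.

0.2684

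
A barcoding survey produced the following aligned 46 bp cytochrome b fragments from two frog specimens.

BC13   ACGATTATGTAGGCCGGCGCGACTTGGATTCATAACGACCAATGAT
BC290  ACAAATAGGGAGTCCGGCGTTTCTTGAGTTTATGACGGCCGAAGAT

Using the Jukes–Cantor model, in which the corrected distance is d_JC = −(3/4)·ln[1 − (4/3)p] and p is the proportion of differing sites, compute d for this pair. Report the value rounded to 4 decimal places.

The sequences differ at positions 3 (G/A), 5 (T/A), 8 (T/G), 10 (T/G), 13 (G/T), 20 (C/T), 21 (G/T), 22 (A/T), 27 (G/A), 28 (A/G), 31 (C/T), 34 (A/G), 38 (A/G), 41 (A/G), 43 (T/A).
p = 15/46 = 0.326087.
d = −0.75 · ln(1 − (4/3)·0.326087) = −0.75 · ln(0.565217) = −0.75 · (-0.570546) = 0.4279.

0.4279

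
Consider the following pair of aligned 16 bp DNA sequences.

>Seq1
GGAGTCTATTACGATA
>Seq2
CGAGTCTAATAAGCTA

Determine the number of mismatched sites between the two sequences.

Differing sites — 1:G/C; 9:T/A; 12:C/A; 14:A/C.
That gives 4 mismatches out of 16 aligned sites, so the Hamming distance is 4.

4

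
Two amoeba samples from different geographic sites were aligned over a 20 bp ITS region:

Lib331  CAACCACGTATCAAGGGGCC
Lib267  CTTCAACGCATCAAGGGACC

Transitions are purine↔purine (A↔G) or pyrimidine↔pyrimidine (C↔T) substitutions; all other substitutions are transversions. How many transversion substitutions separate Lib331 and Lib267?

3

The sequences differ at positions 2 (A/T, transversion), 3 (A/T, transversion), 5 (C/A, transversion), 9 (T/C, transition), 18 (G/A, transition).
Of the 5 differences, 2 transitions and 3 transversions, so the answer is 3.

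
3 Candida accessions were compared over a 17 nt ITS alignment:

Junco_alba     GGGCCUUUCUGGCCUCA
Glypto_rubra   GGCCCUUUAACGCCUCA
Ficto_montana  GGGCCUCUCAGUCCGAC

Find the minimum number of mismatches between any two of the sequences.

4

Pairwise Hamming distances:
  Junco_alba vs Glypto_rubra: 4
  Junco_alba vs Ficto_montana: 6
  Glypto_rubra vs Ficto_montana: 8
The smallest is 4, between Junco_alba and Glypto_rubra.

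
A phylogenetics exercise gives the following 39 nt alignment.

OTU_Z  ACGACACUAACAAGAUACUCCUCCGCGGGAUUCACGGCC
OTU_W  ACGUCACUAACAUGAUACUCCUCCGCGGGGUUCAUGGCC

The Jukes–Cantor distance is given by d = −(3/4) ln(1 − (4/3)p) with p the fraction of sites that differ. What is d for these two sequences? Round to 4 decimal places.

Differing sites — 4:A/U; 13:A/U; 30:A/G; 35:C/U.
p = 4/39 = 0.102564.
d = −0.75 · ln(1 − (4/3)·0.102564) = −0.75 · ln(0.863248) = −0.75 · (-0.147053) = 0.1103.

0.1103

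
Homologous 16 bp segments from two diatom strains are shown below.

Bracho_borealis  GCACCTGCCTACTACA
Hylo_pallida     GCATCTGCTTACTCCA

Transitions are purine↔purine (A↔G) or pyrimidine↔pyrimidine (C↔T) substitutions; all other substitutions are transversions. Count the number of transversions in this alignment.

The sequences differ at positions 4 (C/T, transition), 9 (C/T, transition), 14 (A/C, transversion).
Of the 3 differences, 2 transitions and 1 transversion, so the answer is 1.

1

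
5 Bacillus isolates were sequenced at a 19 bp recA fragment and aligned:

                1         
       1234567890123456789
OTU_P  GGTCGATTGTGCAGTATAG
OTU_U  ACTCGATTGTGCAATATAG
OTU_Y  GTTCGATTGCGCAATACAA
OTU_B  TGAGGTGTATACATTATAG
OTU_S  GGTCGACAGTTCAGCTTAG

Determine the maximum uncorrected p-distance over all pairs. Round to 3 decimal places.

0.632

Pairwise Hamming distances:
  OTU_P vs OTU_U: 3
  OTU_P vs OTU_Y: 5
  OTU_P vs OTU_B: 8
  OTU_P vs OTU_S: 5
  OTU_U vs OTU_Y: 5
  OTU_U vs OTU_B: 9
  OTU_U vs OTU_S: 8
  OTU_Y vs OTU_B: 12
  OTU_Y vs OTU_S: 10
  OTU_B vs OTU_S: 11
The largest is 12 mismatches, between OTU_Y and OTU_B; p = 12/19 = 0.632.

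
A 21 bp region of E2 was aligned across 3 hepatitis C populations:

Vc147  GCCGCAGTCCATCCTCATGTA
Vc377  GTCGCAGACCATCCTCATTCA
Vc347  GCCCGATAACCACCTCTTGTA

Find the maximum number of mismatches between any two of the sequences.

10

Pairwise Hamming distances:
  Vc147 vs Vc377: 4
  Vc147 vs Vc347: 8
  Vc377 vs Vc347: 10
The largest is 10, between Vc377 and Vc347.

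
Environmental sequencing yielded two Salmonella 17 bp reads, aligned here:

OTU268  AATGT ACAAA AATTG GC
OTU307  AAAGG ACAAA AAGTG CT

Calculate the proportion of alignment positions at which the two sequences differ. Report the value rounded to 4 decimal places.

0.2941

Differing sites — 3:T/A; 5:T/G; 13:T/G; 16:G/C; 17:C/T.
There are 5 differences over 17 sites, so p = 5/17 = 0.2941.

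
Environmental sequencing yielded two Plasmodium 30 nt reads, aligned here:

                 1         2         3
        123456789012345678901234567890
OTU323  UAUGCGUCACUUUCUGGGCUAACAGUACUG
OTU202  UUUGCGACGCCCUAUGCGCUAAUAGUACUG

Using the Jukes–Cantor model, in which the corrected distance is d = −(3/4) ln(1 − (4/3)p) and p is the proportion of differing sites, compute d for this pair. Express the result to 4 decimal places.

0.3295

The sequences differ at positions 2 (A/U), 7 (U/A), 9 (A/G), 11 (U/C), 12 (U/C), 14 (C/A), 17 (G/C), 23 (C/U).
p = 8/30 = 0.266667.
d = −0.75 · ln(1 − (4/3)·0.266667) = −0.75 · ln(0.644444) = −0.75 · (-0.439367) = 0.3295.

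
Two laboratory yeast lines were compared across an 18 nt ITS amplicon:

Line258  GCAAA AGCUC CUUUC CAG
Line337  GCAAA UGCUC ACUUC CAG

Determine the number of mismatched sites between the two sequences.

3

Mismatches occur at site 6 (A↔U), site 11 (C↔A), site 12 (U↔C).
That gives 3 mismatches out of 18 aligned sites, so the Hamming distance is 3.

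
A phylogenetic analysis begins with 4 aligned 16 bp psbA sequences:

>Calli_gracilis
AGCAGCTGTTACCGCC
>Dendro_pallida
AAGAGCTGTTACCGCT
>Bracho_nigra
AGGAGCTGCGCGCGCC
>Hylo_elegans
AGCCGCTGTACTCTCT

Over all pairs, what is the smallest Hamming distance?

3

Pairwise Hamming distances:
  Calli_gracilis vs Dendro_pallida: 3
  Calli_gracilis vs Bracho_nigra: 5
  Calli_gracilis vs Hylo_elegans: 6
  Dendro_pallida vs Bracho_nigra: 6
  Dendro_pallida vs Hylo_elegans: 7
  Bracho_nigra vs Hylo_elegans: 7
The smallest is 3, between Calli_gracilis and Dendro_pallida.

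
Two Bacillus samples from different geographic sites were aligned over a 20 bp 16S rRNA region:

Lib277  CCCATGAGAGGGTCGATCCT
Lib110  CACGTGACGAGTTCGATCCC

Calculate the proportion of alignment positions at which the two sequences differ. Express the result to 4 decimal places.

0.3500

Differing sites — 2:C/A; 4:A/G; 8:G/C; 9:A/G; 10:G/A; 12:G/T; 20:T/C.
There are 7 differences over 20 sites, so p = 7/20 = 0.3500.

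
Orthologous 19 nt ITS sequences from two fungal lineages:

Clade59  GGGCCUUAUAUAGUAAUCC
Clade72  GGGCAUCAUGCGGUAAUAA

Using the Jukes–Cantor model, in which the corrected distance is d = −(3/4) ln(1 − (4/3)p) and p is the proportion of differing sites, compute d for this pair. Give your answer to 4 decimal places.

0.5068

The sequences differ at positions 5 (C/A), 7 (U/C), 10 (A/G), 11 (U/C), 12 (A/G), 18 (C/A), 19 (C/A).
p = 7/19 = 0.368421.
d = −0.75 · ln(1 − (4/3)·0.368421) = −0.75 · ln(0.508772) = −0.75 · (-0.675755) = 0.5068.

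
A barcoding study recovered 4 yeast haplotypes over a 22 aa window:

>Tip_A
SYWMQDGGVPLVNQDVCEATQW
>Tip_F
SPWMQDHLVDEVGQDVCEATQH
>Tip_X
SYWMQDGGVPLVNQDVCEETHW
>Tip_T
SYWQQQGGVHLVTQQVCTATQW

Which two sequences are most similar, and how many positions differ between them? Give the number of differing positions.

Pairwise Hamming distances:
  Tip_A vs Tip_F: 7
  Tip_A vs Tip_X: 2
  Tip_A vs Tip_T: 6
  Tip_F vs Tip_X: 9
  Tip_F vs Tip_T: 11
  Tip_X vs Tip_T: 8
The smallest is 2, between Tip_A and Tip_X.

2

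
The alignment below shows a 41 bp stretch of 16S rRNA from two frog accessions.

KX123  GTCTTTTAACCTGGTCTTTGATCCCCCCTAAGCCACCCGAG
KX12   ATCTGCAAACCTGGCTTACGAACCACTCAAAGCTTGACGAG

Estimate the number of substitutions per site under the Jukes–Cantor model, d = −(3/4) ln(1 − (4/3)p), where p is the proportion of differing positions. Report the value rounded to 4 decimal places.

Mismatches occur at site 1 (G→A), site 5 (T→G), site 6 (T→C), site 7 (T→A), site 15 (T→C), site 16 (C→T), site 18 (T→A), site 19 (T→C), site 22 (T→A), site 25 (C→A), site 27 (C→T), site 29 (T→A), site 34 (C→T), site 35 (A→T), site 36 (C→G), site 37 (C→A).
p = 16/41 = 0.390244.
d = −0.75 · ln(1 − (4/3)·0.390244) = −0.75 · ln(0.479675) = −0.75 · (-0.734646) = 0.5510.

0.5510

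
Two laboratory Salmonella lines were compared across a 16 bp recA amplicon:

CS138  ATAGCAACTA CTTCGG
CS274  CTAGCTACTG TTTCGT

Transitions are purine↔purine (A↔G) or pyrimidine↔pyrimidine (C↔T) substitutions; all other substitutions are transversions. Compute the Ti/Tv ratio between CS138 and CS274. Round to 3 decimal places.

Differing sites — 1:A/C (Tv); 6:A/T (Tv); 10:A/G (Ti); 11:C/T (Ti); 16:G/T (Tv).
Of the 5 differences, 2 transitions and 3 transversions, so Ti/Tv = 2/3 = 0.667.

0.667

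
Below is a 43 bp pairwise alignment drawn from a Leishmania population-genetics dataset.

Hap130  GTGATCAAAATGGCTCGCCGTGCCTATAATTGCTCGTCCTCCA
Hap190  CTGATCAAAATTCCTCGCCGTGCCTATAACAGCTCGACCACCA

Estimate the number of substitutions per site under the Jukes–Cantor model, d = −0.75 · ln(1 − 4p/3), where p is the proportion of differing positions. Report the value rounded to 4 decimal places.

Differing sites — 1:G/C; 12:G/T; 13:G/C; 30:T/C; 31:T/A; 37:T/A; 40:T/A.
p = 7/43 = 0.162791.
d = −0.75 · ln(1 − (4/3)·0.162791) = −0.75 · ln(0.782945) = −0.75 · (-0.244693) = 0.1835.

0.1835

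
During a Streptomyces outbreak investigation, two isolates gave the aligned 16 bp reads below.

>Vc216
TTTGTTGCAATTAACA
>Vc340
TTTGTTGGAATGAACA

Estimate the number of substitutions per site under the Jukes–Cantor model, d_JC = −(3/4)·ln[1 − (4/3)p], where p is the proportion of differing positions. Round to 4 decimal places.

0.1367

Differing sites — 8:C/G; 12:T/G.
p = 2/16 = 0.125000.
d = −0.75 · ln(1 − (4/3)·0.125000) = −0.75 · ln(0.833333) = −0.75 · (-0.182322) = 0.1367.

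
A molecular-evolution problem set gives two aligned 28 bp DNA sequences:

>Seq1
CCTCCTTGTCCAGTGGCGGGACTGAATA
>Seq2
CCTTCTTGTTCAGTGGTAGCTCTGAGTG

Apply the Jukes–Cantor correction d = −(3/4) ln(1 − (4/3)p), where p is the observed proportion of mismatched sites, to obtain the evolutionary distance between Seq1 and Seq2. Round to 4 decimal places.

0.3597

The sequences differ at positions 4 (C/T), 10 (C/T), 17 (C/T), 18 (G/A), 20 (G/C), 21 (A/T), 26 (A/G), 28 (A/G).
p = 8/28 = 0.285714.
d = −0.75 · ln(1 − (4/3)·0.285714) = −0.75 · ln(0.619048) = −0.75 · (-0.479572) = 0.3597.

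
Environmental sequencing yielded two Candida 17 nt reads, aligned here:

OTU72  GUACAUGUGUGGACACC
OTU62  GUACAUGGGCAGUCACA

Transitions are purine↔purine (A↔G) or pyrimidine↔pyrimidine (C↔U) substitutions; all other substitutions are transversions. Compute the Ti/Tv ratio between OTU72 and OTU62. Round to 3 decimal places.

0.667

Mismatches occur at site 8 (U/G, transversion), site 10 (U/C, transition), site 11 (G/A, transition), site 13 (A/U, transversion), site 17 (C/A, transversion).
Of the 5 differences, 2 transitions and 3 transversions, so Ti/Tv = 2/3 = 0.667.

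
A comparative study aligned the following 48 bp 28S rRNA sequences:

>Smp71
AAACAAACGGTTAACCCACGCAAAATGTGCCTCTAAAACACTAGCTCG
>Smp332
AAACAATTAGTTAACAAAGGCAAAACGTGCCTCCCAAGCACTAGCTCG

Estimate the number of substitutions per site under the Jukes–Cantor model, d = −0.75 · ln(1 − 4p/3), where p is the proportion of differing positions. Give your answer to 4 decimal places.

Mismatches occur at site 7 (A→T), site 8 (C→T), site 9 (G→A), site 16 (C→A), site 17 (C→A), site 19 (C→G), site 26 (T→C), site 34 (T→C), site 35 (A→C), site 38 (A→G).
p = 10/48 = 0.208333.
d = −0.75 · ln(1 − (4/3)·0.208333) = −0.75 · ln(0.722223) = −0.75 · (-0.325421) = 0.2441.

0.2441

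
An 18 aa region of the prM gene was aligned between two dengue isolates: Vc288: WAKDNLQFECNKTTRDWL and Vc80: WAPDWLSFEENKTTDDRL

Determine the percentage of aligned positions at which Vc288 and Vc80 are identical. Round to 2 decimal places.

66.67%

The sequences differ at positions 3 (K/P), 5 (N/W), 7 (Q/S), 10 (C/E), 15 (R/D), 17 (W/R).
12 of the 18 sites match, so the percent identity is 12/18 × 100 = 66.67%.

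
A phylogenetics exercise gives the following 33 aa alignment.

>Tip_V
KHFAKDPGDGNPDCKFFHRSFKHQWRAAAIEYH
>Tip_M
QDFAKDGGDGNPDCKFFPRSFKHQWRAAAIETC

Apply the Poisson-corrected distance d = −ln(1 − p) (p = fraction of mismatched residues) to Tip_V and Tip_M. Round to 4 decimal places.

0.2007

Differing sites — 1:K/Q; 2:H/D; 7:P/G; 18:H/P; 32:Y/T; 33:H/C.
p = 6/33 = 0.181818.
d = −ln(1 − 0.181818) = −ln(0.818182) = 0.2007.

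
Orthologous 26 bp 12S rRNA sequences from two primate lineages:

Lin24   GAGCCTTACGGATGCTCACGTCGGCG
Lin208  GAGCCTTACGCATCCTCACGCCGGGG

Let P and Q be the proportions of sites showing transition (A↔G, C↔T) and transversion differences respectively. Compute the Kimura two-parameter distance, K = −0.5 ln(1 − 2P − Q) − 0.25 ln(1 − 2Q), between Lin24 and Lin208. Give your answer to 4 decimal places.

Differing sites — 11:G/C (Tv); 14:G/C (Tv); 21:T/C (Ti); 25:C/G (Tv).
Of the 4 differences, 1 transition and 3 transversions over 26 sites: P = 1/26 = 0.038462, Q = 3/26 = 0.115385.
d = −0.5·ln(0.807691) − 0.25·ln(0.769230) = −0.5·(-0.213576) − 0.25·(-0.262365) = 0.1724.

0.1724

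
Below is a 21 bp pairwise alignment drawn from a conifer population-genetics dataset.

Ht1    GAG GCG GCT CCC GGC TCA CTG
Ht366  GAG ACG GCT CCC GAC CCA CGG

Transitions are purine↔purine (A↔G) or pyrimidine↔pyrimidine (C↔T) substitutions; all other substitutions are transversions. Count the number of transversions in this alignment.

Differing sites — 4:G/A (Ti); 14:G/A (Ti); 16:T/C (Ti); 20:T/G (Tv).
Of the 4 differences, 3 transitions and 1 transversion, so the answer is 1.

1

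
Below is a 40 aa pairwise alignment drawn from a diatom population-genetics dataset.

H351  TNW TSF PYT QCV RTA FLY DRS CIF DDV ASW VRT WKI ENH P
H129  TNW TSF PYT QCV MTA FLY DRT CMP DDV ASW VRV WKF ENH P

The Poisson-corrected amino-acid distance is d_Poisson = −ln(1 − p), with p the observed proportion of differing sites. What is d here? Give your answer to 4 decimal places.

Differing sites — 13:R/M; 21:S/T; 23:I/M; 24:F/P; 33:T/V; 36:I/F.
p = 6/40 = 0.150000.
d = −ln(1 − 0.150000) = −ln(0.850000) = 0.1625.

0.1625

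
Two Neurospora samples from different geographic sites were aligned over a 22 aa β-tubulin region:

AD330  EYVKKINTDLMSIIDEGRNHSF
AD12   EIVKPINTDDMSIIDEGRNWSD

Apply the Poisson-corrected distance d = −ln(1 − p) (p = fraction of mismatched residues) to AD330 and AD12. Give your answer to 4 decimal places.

0.2578

The sequences differ at positions 2 (Y/I), 5 (K/P), 10 (L/D), 20 (H/W), 22 (F/D).
p = 5/22 = 0.227273.
d = −ln(1 − 0.227273) = −ln(0.772727) = 0.2578.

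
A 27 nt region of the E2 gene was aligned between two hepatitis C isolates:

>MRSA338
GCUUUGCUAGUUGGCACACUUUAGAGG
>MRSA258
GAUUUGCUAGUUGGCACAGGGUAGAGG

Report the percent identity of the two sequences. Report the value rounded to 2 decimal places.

85.19%

Differing sites — 2:C/A; 19:C/G; 20:U/G; 21:U/G.
23 of the 27 sites match, so the percent identity is 23/27 × 100 = 85.19%.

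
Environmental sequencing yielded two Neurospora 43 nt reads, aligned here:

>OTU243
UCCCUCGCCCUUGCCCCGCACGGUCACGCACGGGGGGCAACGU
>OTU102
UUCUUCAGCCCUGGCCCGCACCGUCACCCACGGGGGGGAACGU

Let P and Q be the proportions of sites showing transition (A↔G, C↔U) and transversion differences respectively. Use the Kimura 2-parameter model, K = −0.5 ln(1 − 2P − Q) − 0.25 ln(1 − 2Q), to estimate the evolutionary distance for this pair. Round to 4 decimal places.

0.2462

Mismatches occur at site 2 (C/U, transition), site 4 (C/U, transition), site 7 (G/A, transition), site 8 (C/G, transversion), site 11 (U/C, transition), site 14 (C/G, transversion), site 22 (G/C, transversion), site 28 (G/C, transversion), site 38 (C/G, transversion).
Of the 9 differences, 4 transitions and 5 transversions over 43 sites: P = 4/43 = 0.093023, Q = 5/43 = 0.116279.
d = −0.5·ln(0.697675) − 0.25·ln(0.767442) = −0.5·(-0.360002) − 0.25·(-0.264692) = 0.2462.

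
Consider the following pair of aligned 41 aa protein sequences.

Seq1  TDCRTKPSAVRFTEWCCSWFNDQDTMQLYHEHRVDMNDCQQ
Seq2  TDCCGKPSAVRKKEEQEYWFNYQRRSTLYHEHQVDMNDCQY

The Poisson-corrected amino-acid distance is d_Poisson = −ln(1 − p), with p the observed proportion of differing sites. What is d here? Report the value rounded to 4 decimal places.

0.4555

The sequences differ at positions 4 (R/C), 5 (T/G), 12 (F/K), 13 (T/K), 15 (W/E), 16 (C/Q), 17 (C/E), 18 (S/Y), 22 (D/Y), 24 (D/R), 25 (T/R), 26 (M/S), 27 (Q/T), 33 (R/Q), 41 (Q/Y).
p = 15/41 = 0.365854.
d = −ln(1 − 0.365854) = −ln(0.634146) = 0.4555.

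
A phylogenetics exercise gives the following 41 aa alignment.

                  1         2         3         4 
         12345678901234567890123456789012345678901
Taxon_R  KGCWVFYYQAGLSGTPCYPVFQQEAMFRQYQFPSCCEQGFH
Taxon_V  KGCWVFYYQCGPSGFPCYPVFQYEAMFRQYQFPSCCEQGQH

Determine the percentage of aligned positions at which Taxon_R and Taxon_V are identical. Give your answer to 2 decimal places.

87.80%

Mismatches occur at site 10 (A↔C), site 12 (L↔P), site 15 (T↔F), site 23 (Q↔Y), site 40 (F↔Q).
36 of the 41 sites match, so the percent identity is 36/41 × 100 = 87.80%.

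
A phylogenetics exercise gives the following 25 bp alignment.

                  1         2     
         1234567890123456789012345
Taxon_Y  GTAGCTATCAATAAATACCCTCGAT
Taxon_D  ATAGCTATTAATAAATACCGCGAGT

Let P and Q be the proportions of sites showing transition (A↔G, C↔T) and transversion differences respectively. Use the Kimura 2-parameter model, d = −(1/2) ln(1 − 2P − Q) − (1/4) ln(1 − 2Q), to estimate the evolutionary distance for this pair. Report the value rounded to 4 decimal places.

Mismatches occur at site 1 (G→A, transition), site 9 (C→T, transition), site 20 (C→G, transversion), site 21 (T→C, transition), site 22 (C→G, transversion), site 23 (G→A, transition), site 24 (A→G, transition).
Of the 7 differences, 5 transitions and 2 transversions over 25 sites: P = 5/25 = 0.200000, Q = 2/25 = 0.080000.
d = −0.5·ln(0.520000) − 0.25·ln(0.840000) = −0.5·(-0.653926) − 0.25·(-0.174353) = 0.3706.

0.3706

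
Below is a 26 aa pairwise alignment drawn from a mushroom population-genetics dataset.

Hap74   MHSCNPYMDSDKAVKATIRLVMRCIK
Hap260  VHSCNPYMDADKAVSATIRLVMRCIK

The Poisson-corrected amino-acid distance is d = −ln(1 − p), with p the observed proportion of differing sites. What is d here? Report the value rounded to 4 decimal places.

Differing sites — 1:M/V; 10:S/A; 15:K/S.
p = 3/26 = 0.115385.
d = −ln(1 − 0.115385) = −ln(0.884615) = 0.1226.

0.1226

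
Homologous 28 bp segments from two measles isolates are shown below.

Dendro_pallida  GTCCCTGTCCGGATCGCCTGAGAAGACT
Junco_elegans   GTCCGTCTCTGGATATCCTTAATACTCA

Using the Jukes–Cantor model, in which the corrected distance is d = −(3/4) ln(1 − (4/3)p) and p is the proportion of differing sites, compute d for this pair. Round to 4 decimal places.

Mismatches occur at site 5 (C/G), site 7 (G/C), site 10 (C/T), site 15 (C/A), site 16 (G/T), site 20 (G/T), site 22 (G/A), site 23 (A/T), site 25 (G/C), site 26 (A/T), site 28 (T/A).
p = 11/28 = 0.392857.
d = −0.75 · ln(1 − (4/3)·0.392857) = −0.75 · ln(0.476191) = −0.75 · (-0.741936) = 0.5565.

0.5565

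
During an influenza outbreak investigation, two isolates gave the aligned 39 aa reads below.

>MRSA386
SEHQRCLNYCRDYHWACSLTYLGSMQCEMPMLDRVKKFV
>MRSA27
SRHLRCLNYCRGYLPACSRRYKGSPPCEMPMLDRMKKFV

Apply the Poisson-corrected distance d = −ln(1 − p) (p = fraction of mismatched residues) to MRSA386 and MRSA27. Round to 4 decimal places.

The sequences differ at positions 2 (E/R), 4 (Q/L), 12 (D/G), 14 (H/L), 15 (W/P), 19 (L/R), 20 (T/R), 22 (L/K), 25 (M/P), 26 (Q/P), 35 (V/M).
p = 11/39 = 0.282051.
d = −ln(1 − 0.282051) = −ln(0.717949) = 0.3314.

0.3314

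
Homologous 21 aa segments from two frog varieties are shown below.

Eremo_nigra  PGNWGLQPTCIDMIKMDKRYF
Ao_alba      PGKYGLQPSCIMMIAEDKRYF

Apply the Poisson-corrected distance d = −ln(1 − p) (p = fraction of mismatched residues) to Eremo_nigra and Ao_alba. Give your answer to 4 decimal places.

Mismatches occur at site 3 (N→K), site 4 (W→Y), site 9 (T→S), site 12 (D→M), site 15 (K→A), site 16 (M→E).
p = 6/21 = 0.285714.
d = −ln(1 − 0.285714) = −ln(0.714286) = 0.3365.

0.3365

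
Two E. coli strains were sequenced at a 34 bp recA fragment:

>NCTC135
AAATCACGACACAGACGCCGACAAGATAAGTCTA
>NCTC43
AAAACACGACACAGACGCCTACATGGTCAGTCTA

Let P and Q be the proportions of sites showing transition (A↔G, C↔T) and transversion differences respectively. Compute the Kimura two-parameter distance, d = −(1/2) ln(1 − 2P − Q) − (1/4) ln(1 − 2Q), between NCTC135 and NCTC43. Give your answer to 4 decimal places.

Mismatches occur at site 4 (T↔A, transversion), site 20 (G↔T, transversion), site 24 (A↔T, transversion), site 26 (A↔G, transition), site 28 (A↔C, transversion).
Of the 5 differences, 1 transition and 4 transversions over 34 sites: P = 1/34 = 0.029412, Q = 4/34 = 0.117647.
d = −0.5·ln(0.823529) − 0.25·ln(0.764706) = −0.5·(-0.194157) − 0.25·(-0.268264) = 0.1641.

0.1641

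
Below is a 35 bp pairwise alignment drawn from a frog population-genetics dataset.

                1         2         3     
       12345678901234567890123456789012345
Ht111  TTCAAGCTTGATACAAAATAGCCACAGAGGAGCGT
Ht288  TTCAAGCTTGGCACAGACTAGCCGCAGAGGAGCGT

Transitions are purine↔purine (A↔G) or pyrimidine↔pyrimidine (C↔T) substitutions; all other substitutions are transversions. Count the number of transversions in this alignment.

Differing sites — 11:A/G (Ti); 12:T/C (Ti); 16:A/G (Ti); 18:A/C (Tv); 24:A/G (Ti).
Of the 5 differences, 4 transitions and 1 transversion, so the answer is 1.

1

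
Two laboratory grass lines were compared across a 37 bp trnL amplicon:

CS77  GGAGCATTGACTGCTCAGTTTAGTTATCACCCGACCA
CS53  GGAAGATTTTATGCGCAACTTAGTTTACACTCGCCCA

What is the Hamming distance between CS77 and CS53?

12

Mismatches occur at site 4 (G→A), site 5 (C→G), site 9 (G→T), site 10 (A→T), site 11 (C→A), site 15 (T→G), site 18 (G→A), site 19 (T→C), site 26 (A→T), site 27 (T→A), site 31 (C→T), site 34 (A→C).
That gives 12 mismatches out of 37 aligned sites, so the Hamming distance is 12.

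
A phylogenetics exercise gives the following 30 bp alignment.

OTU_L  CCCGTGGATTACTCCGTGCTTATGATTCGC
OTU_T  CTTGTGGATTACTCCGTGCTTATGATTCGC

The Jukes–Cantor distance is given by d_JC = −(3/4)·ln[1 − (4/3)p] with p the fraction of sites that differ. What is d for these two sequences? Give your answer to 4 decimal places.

0.0698

Mismatches occur at site 2 (C↔T), site 3 (C↔T).
p = 2/30 = 0.066667.
d = −0.75 · ln(1 − (4/3)·0.066667) = −0.75 · ln(0.911111) = −0.75 · (-0.093091) = 0.0698.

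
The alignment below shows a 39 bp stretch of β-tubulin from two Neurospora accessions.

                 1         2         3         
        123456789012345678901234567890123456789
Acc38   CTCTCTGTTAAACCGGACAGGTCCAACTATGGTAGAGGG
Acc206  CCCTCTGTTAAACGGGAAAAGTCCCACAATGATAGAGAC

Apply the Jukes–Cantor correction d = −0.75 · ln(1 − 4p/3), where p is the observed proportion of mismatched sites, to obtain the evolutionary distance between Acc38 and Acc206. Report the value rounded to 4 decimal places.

The sequences differ at positions 2 (T/C), 14 (C/G), 18 (C/A), 20 (G/A), 25 (A/C), 28 (T/A), 32 (G/A), 38 (G/A), 39 (G/C).
p = 9/39 = 0.230769.
d = −0.75 · ln(1 − (4/3)·0.230769) = −0.75 · ln(0.692308) = −0.75 · (-0.367724) = 0.2758.

0.2758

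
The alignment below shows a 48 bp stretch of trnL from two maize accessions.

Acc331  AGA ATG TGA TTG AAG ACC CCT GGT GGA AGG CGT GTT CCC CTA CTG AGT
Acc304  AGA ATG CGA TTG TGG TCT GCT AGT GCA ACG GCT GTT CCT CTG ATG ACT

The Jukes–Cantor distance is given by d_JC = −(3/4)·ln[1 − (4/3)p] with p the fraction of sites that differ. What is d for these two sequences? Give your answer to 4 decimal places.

0.4042

Mismatches occur at site 7 (T↔C), site 13 (A↔T), site 14 (A↔G), site 16 (A↔T), site 18 (C↔T), site 19 (C↔G), site 22 (G↔A), site 26 (G↔C), site 29 (G↔C), site 31 (C↔G), site 32 (G↔C), site 39 (C↔T), site 42 (A↔G), site 43 (C↔A), site 47 (G↔C).
p = 15/48 = 0.312500.
d = −0.75 · ln(1 − (4/3)·0.312500) = −0.75 · ln(0.583333) = −0.75 · (-0.538997) = 0.4042.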